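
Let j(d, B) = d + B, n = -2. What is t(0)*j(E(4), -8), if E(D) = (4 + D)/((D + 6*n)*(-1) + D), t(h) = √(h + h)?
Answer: 0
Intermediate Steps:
t(h) = √2*√h (t(h) = √(2*h) = √2*√h)
E(D) = ⅓ + D/12 (E(D) = (4 + D)/((D + 6*(-2))*(-1) + D) = (4 + D)/((D - 12)*(-1) + D) = (4 + D)/((-12 + D)*(-1) + D) = (4 + D)/((12 - D) + D) = (4 + D)/12 = (4 + D)*(1/12) = ⅓ + D/12)
j(d, B) = B + d
t(0)*j(E(4), -8) = (√2*√0)*(-8 + (⅓ + (1/12)*4)) = (√2*0)*(-8 + (⅓ + ⅓)) = 0*(-8 + ⅔) = 0*(-22/3) = 0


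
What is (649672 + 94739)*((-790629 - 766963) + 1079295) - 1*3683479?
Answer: -356053231546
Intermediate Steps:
(649672 + 94739)*((-790629 - 766963) + 1079295) - 1*3683479 = 744411*(-1557592 + 1079295) - 3683479 = 744411*(-478297) - 3683479 = -356049548067 - 3683479 = -356053231546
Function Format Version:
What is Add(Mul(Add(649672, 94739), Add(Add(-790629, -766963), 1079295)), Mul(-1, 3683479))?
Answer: -356053231546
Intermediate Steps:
Add(Mul(Add(649672, 94739), Add(Add(-790629, -766963), 1079295)), Mul(-1, 3683479)) = Add(Mul(744411, Add(-1557592, 1079295)), -3683479) = Add(Mul(744411, -478297), -3683479) = Add(-356049548067, -3683479) = -356053231546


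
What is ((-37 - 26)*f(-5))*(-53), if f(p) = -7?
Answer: -23373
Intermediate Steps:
((-37 - 26)*f(-5))*(-53) = ((-37 - 26)*(-7))*(-53) = -63*(-7)*(-53) = 441*(-53) = -23373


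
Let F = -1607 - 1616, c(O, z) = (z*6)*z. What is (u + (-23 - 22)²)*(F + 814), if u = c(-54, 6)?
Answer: -5398569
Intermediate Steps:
c(O, z) = 6*z² (c(O, z) = (6*z)*z = 6*z²)
F = -3223
u = 216 (u = 6*6² = 6*36 = 216)
(u + (-23 - 22)²)*(F + 814) = (216 + (-23 - 22)²)*(-3223 + 814) = (216 + (-45)²)*(-2409) = (216 + 2025)*(-2409) = 2241*(-2409) = -5398569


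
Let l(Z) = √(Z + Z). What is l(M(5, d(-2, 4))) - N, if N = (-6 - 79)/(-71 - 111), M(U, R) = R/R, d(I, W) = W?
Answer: -85/182 + √2 ≈ 0.94718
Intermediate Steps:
M(U, R) = 1
l(Z) = √2*√Z (l(Z) = √(2*Z) = √2*√Z)
N = 85/182 (N = -85/(-182) = -1/182*(-85) = 85/182 ≈ 0.46703)
l(M(5, d(-2, 4))) - N = √2*√1 - 1*85/182 = √2*1 - 85/182 = √2 - 85/182 = -85/182 + √2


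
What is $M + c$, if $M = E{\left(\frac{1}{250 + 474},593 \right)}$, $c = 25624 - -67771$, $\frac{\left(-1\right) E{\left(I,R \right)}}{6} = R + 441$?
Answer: $87191$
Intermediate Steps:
$E{\left(I,R \right)} = -2646 - 6 R$ ($E{\left(I,R \right)} = - 6 \left(R + 441\right) = - 6 \left(441 + R\right) = -2646 - 6 R$)
$c = 93395$ ($c = 25624 + 67771 = 93395$)
$M = -6204$ ($M = -2646 - 3558 = -6204$)
$M + c = -6204 + 93395 = 87191$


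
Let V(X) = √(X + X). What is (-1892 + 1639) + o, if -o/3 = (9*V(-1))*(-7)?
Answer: -253 + 189*I*√2 ≈ -253.0 + 267.29*I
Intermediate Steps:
V(X) = √2*√X (V(X) = √(2*X) = √2*√X)
o = 189*I*√2 (o = -3*9*(√2*√(-1))*(-7) = -3*9*(√2*I)*(-7) = -3*9*(I*√2)*(-7) = -3*9*I*√2*(-7) = -(-189)*I*√2 = 189*I*√2 ≈ 267.29*I)
(-1892 + 1639) + o = (-1892 + 1639) + 189*I*√2 = -253 + 189*I*√2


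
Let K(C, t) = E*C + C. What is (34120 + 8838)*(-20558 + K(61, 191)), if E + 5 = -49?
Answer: -1022013778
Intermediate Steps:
E = -54 (E = -5 - 49 = -54)
K(C, t) = -53*C (K(C, t) = -54*C + C = -53*C)
(34120 + 8838)*(-20558 + K(61, 191)) = (34120 + 8838)*(-20558 - 53*61) = 42958*(-20558 - 3233) = 42958*(-23791) = -1022013778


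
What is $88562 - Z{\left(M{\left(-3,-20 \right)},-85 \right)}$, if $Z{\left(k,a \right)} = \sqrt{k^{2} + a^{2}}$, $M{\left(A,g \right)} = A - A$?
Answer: $88477$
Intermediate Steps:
$M{\left(A,g \right)} = 0$
$Z{\left(k,a \right)} = \sqrt{a^{2} + k^{2}}$
$88562 - Z{\left(M{\left(-3,-20 \right)},-85 \right)} = 88562 - \sqrt{\left(-85\right)^{2} + 0^{2}} = 88562 - \sqrt{7225 + 0} = 88562 - \sqrt{7225} = 88562 - 85 = 88477$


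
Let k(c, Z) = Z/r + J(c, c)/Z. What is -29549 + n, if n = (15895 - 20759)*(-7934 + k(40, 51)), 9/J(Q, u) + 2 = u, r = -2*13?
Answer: 8524178919/221 ≈ 3.8571e+7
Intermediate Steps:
r = -26
J(Q, u) = 9/(-2 + u)
k(c, Z) = -Z/26 + 9/(Z*(-2 + c)) (k(c, Z) = Z/(-26) + (9/(-2 + c))/Z = Z*(-1/26) + 9/(Z*(-2 + c)) = -Z/26 + 9/(Z*(-2 + c)))
n = 8530709248/221 (n = (15895 - 20759)*(-7934 + (1/26)*(234 + 51²*(2 - 1*40))/(51*(-2 + 40))) = -4864*(-7934 + (1/26)*(1/51)*(234 + 2601*(2 - 40))/38) = -4864*(-7934 + (1/26)*(1/51)*(1/38)*(234 + 2601*(-38))) = -4864*(-7934 + (1/26)*(1/51)*(1/38)*(234 - 98838)) = -4864*(-7934 + (1/26)*(1/51)*(1/38)*(-98604)) = -4864*(-7934 - 8217/4199) = -4864*(-33323083/4199) = 8530709248/221 ≈ 3.8601e+7)
-29549 + n = -29549 + 8530709248/221 = 8524178919/221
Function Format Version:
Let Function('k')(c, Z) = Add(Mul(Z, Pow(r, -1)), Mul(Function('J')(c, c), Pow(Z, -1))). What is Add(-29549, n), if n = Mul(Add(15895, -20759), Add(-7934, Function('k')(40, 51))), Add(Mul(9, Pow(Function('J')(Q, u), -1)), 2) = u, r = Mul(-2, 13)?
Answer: Rational(8524178919, 221) ≈ 3.8571e+7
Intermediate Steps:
r = -26
Function('J')(Q, u) = Mul(9, Pow(Add(-2, u), -1))
Function('k')(c, Z) = Add(Mul(Rational(-1, 26), Z), Mul(9, Pow(Z, -1), Pow(Add(-2, c), -1))) (Function('k')(c, Z) = Add(Mul(Z, Pow(-26, -1)), Mul(Mul(9, Pow(Add(-2, c), -1)), Pow(Z, -1))) = Add(Mul(Z, Rational(-1, 26)), Mul(9, Pow(Z, -1), Pow(Add(-2, c), -1))) = Add(Mul(Rational(-1, 26), Z), Mul(9, Pow(Z, -1), Pow(Add(-2, c), -1))))
n = Rational(8530709248, 221) (n = Mul(Add(15895, -20759), Add(-7934, Mul(Rational(1, 26), Pow(51, -1), Pow(Add(-2, 40), -1), Add(234, Mul(Pow(51, 2), Add(2, Mul(-1, 40))))))) = Mul(-4864, Add(-7934, Mul(Rational(1, 26), Rational(1, 51), Pow(38, -1), Add(234, Mul(2601, Add(2, -40)))))) = Mul(-4864, Add(-7934, Mul(Rational(1, 26), Rational(1, 51), Rational(1, 38), Add(234, Mul(2601, -38))))) = Mul(-4864, Add(-7934, Mul(Rational(1, 26), Rational(1, 51), Rational(1, 38), Add(234, -98838)))) = Mul(-4864, Add(-7934, Mul(Rational(1, 26), Rational(1, 51), Rational(1, 38), -98604))) = Mul(-4864, Add(-7934, Rational(-8217, 4199))) = Mul(-4864, Rational(-33323083, 4199)) = Rational(8530709248, 221) ≈ 3.8601e+7)
Add(-29549, n) = Add(-29549, Rational(8530709248, 221)) = Rational(8524178919, 221)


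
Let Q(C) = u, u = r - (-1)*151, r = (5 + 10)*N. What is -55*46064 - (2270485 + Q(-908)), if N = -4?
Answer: -4804096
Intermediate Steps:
r = -60 (r = (5 + 10)*(-4) = 15*(-4) = -60)
u = 91 (u = -60 - (-1)*151 = -60 - 1*(-151) = -60 + 151 = 91)
Q(C) = 91
-55*46064 - (2270485 + Q(-908)) = -55*46064 - (2270485 + 91) = -2533520 - 1*2270576 = -2533520 - 2270576 = -4804096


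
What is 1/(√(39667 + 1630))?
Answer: √41297/41297 ≈ 0.0049209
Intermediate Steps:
1/(√(39667 + 1630)) = 1/(√41297) = √41297/41297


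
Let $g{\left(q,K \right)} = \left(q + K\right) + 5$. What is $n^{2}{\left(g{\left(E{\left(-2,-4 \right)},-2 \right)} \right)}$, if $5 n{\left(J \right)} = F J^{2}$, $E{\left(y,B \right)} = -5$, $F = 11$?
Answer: $\frac{1936}{25} \approx 77.44$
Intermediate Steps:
$g{\left(q,K \right)} = 5 + K + q$ ($g{\left(q,K \right)} = \left(K + q\right) + 5 = 5 + K + q$)
$n{\left(J \right)} = \frac{11 J^{2}}{5}$
$n^{2}{\left(g{\left(E{\left(-2,-4 \right)},-2 \right)} \right)} = \left(\frac{11 \left(5 - 2 - 5\right)^{2}}{5}\right)^{2} = \left(\frac{11 \left(-2\right)^{2}}{5}\right)^{2} = \left(\frac{11}{5} \cdot 4\right)^{2} = \left(\frac{44}{5}\right)^{2} = \frac{1936}{25}$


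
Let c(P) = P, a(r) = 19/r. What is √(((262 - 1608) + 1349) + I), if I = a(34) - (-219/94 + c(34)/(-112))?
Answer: √3099226718/22372 ≈ 2.4884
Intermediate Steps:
I = 142831/44744 (I = 19/34 - (-219/94 + 34/(-112)) = 19*(1/34) - (-219*1/94 + 34*(-1/112)) = 19/34 - (-219/94 - 17/56) = 19/34 - 1*(-6931/2632) = 19/34 + 6931/2632 = 142831/44744 ≈ 3.1922)
√(((262 - 1608) + 1349) + I) = √(((262 - 1608) + 1349) + 142831/44744) = √((-1346 + 1349) + 142831/44744) = √(3 + 142831/44744) = √(277063/44744) = √3099226718/22372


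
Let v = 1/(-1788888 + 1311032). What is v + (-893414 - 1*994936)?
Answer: -902359377601/477856 ≈ -1.8884e+6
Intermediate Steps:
v = -1/477856 (v = 1/(-477856) = -1/477856 ≈ -2.0927e-6)
v + (-893414 - 1*994936) = -1/477856 + (-893414 - 1*994936) = -1/477856 + (-893414 - 994936) = -1/477856 - 1888350 = -902359377601/477856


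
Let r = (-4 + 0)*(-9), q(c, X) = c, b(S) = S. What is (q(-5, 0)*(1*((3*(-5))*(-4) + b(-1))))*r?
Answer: -10620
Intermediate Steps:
r = 36 (r = -4*(-9) = 36)
(q(-5, 0)*(1*((3*(-5))*(-4) + b(-1))))*r = -5*((3*(-5))*(-4) - 1)*36 = -5*(-15*(-4) - 1)*36 = -5*(60 - 1)*36 = -5*59*36 = -295*36 = -10620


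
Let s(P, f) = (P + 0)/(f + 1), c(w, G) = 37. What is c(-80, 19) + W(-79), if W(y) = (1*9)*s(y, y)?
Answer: 1199/26 ≈ 46.115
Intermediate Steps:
s(P, f) = P/(1 + f)
W(y) = 9*y/(1 + y) (W(y) = (1*9)*(y/(1 + y)) = 9*(y/(1 + y)) = 9*y/(1 + y))
c(-80, 19) + W(-79) = 37 + 9*(-79)/(1 - 79) = 37 + 9*(-79)/(-78) = 37 + 9*(-79)*(-1/78) = 37 + 237/26 = 1199/26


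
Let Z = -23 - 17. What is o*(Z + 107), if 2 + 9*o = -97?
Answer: -737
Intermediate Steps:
o = -11 (o = -2/9 + (1/9)*(-97) = -2/9 - 97/9 = -11)
Z = -40
o*(Z + 107) = -11*(-40 + 107) = -11*67 = -737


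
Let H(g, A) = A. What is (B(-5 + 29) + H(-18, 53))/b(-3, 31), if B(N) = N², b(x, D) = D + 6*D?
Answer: 629/217 ≈ 2.8986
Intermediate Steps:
b(x, D) = 7*D
(B(-5 + 29) + H(-18, 53))/b(-3, 31) = ((-5 + 29)² + 53)/((7*31)) = (24² + 53)/217 = (576 + 53)*(1/217) = 629*(1/217) = 629/217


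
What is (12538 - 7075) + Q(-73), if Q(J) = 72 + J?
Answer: 5462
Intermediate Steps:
(12538 - 7075) + Q(-73) = (12538 - 7075) + (72 - 73) = 5463 - 1 = 5462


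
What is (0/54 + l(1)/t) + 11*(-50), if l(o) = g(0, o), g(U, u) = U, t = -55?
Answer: -550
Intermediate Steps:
l(o) = 0
(0/54 + l(1)/t) + 11*(-50) = (0/54 + 0/(-55)) + 11*(-50) = (0*(1/54) + 0*(-1/55)) - 550 = (0 + 0) - 550 = 0 - 550 = -550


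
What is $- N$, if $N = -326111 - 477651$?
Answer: $803762$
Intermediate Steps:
$N = -803762$
$- N = \left(-1\right) \left(-803762\right) = 803762$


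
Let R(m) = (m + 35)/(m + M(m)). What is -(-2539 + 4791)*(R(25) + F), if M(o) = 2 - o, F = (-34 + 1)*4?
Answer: 229704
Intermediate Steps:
F = -132 (F = -33*4 = -132)
R(m) = 35/2 + m/2 (R(m) = (m + 35)/(m + (2 - m)) = (35 + m)/2 = (35 + m)*(½) = 35/2 + m/2)
-(-2539 + 4791)*(R(25) + F) = -(-2539 + 4791)*((35/2 + (½)*25) - 132) = -2252*((35/2 + 25/2) - 132) = -2252*(30 - 132) = -2252*(-102) = -1*(-229704) = 229704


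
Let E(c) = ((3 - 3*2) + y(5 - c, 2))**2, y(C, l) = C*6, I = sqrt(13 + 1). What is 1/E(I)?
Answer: 137/5625 + 4*sqrt(14)/625 ≈ 0.048302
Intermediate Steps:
I = sqrt(14) ≈ 3.7417
y(C, l) = 6*C
E(c) = (27 - 6*c)**2 (E(c) = ((3 - 3*2) + 6*(5 - c))**2 = ((3 - 6) + (30 - 6*c))**2 = (-3 + (30 - 6*c))**2 = (27 - 6*c)**2)
1/E(I) = 1/(9*(-9 + 2*sqrt(14))**2)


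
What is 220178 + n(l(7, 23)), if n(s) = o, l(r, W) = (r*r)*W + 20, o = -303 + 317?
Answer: 220192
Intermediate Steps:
o = 14
l(r, W) = 20 + W*r² (l(r, W) = r²*W + 20 = W*r² + 20 = 20 + W*r²)
n(s) = 14
220178 + n(l(7, 23)) = 220178 + 14 = 220192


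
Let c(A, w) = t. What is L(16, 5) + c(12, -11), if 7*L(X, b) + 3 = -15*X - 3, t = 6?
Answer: -204/7 ≈ -29.143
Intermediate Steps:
c(A, w) = 6
L(X, b) = -6/7 - 15*X/7 (L(X, b) = -3/7 + (-15*X - 3)/7 = -3/7 + (-3 - 15*X)/7 = -3/7 + (-3/7 - 15*X/7) = -6/7 - 15*X/7)
L(16, 5) + c(12, -11) = (-6/7 - 15/7*16) + 6 = (-6/7 - 240/7) + 6 = -246/7 + 6 = -204/7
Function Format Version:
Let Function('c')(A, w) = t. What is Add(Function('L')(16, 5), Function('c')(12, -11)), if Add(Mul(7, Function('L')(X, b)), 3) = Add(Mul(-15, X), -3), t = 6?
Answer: Rational(-204, 7) ≈ -29.143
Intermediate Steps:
Function('c')(A, w) = 6
Function('L')(X, b) = Add(Rational(-6, 7), Mul(Rational(-15, 7), X)) (Function('L')(X, b) = Add(Rational(-3, 7), Mul(Rational(1, 7), Add(Mul(-15, X), -3))) = Add(Rational(-3, 7), Mul(Rational(1, 7), Add(-3, Mul(-15, X)))) = Add(Rational(-3, 7), Add(Rational(-3, 7), Mul(Rational(-15, 7), X))) = Add(Rational(-6, 7), Mul(Rational(-15, 7), X)))
Add(Function('L')(16, 5), Function('c')(12, -11)) = Add(Add(Rational(-6, 7), Mul(Rational(-15, 7), 16)), 6) = Add(Add(Rational(-6, 7), Rational(-240, 7)), 6) = Add(Rational(-246, 7), 6) = Rational(-204, 7)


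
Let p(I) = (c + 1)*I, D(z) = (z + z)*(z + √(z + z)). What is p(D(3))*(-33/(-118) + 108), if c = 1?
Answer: 229986/59 + 76662*√6/59 ≈ 7080.8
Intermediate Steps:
D(z) = 2*z*(z + √2*√z) (D(z) = (2*z)*(z + √(2*z)) = (2*z)*(z + √2*√z) = 2*z*(z + √2*√z))
p(I) = 2*I (p(I) = (1 + 1)*I = 2*I)
p(D(3))*(-33/(-118) + 108) = (2*(2*3² + 2*√2*3^(3/2)))*(-33/(-118) + 108) = (2*(2*9 + 2*√2*(3*√3)))*(-33*(-1/118) + 108) = (2*(18 + 6*√6))*(33/118 + 108) = (36 + 12*√6)*(12777/118) = 229986/59 + 76662*√6/59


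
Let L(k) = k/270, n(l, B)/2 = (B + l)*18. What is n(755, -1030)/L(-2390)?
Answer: 267300/239 ≈ 1118.4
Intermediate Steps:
n(l, B) = 36*B + 36*l (n(l, B) = 2*((B + l)*18) = 2*(18*B + 18*l) = 36*B + 36*l)
L(k) = k/270 (L(k) = k*(1/270) = k/270)
n(755, -1030)/L(-2390) = (36*(-1030) + 36*755)/(((1/270)*(-2390))) = (-37080 + 27180)/(-239/27) = -9900*(-27/239) = 267300/239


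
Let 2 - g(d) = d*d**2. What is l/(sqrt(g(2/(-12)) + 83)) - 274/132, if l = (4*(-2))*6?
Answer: -137/66 - 288*sqrt(110166)/18361 ≈ -7.2819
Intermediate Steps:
g(d) = 2 - d**3 (g(d) = 2 - d*d**2 = 2 - d**3)
l = -48 (l = -8*6 = -48)
l/(sqrt(g(2/(-12)) + 83)) - 274/132 = -48/sqrt((2 - (2/(-12))**3) + 83) - 274/132 = -48/sqrt((2 - (2*(-1/12))**3) + 83) - 274*1/132 = -48/sqrt((2 - (-1/6)**3) + 83) - 137/66 = -48/sqrt((2 - 1*(-1/216)) + 83) - 137/66 = -48/sqrt((2 + 1/216) + 83) - 137/66 = -48/sqrt(433/216 + 83) - 137/66 = -48*6*sqrt(110166)/18361 - 137/66 = -288*sqrt(110166)/18361 - 137/66 = -137/66 - 288*sqrt(110166)/18361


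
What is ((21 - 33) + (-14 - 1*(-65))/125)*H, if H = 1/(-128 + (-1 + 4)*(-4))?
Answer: 207/2500 ≈ 0.082800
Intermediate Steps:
H = -1/140 (H = 1/(-128 + 3*(-4)) = 1/(-128 - 12) = 1/(-140) = -1/140 ≈ -0.0071429)
((21 - 33) + (-14 - 1*(-65))/125)*H = ((21 - 33) + (-14 - 1*(-65))/125)*(-1/140) = (-12 + (-14 + 65)*(1/125))*(-1/140) = (-12 + 51*(1/125))*(-1/140) = (-12 + 51/125)*(-1/140) = -1449/125*(-1/140) = 207/2500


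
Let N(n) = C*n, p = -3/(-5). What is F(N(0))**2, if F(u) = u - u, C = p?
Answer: 0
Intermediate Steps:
p = 3/5 (p = -3*(-1/5) = 3/5 ≈ 0.60000)
C = 3/5 ≈ 0.60000
N(n) = 3*n/5
F(u) = 0
F(N(0))**2 = 0**2 = 0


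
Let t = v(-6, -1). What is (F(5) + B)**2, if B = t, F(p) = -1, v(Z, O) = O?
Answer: 4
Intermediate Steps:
t = -1
B = -1
(F(5) + B)**2 = (-1 - 1)**2 = (-2)**2 = 4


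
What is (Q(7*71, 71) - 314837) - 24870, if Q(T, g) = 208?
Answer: -339499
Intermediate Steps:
(Q(7*71, 71) - 314837) - 24870 = (208 - 314837) - 24870 = -314629 - 24870 = -339499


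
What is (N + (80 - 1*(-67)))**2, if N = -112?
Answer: 1225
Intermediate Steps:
(N + (80 - 1*(-67)))**2 = (-112 + (80 - 1*(-67)))**2 = (-112 + (80 + 67))**2 = (-112 + 147)**2 = 35**2 = 1225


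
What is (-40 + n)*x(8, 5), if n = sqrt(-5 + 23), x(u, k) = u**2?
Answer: -2560 + 192*sqrt(2) ≈ -2288.5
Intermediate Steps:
n = 3*sqrt(2) (n = sqrt(18) = 3*sqrt(2) ≈ 4.2426)
(-40 + n)*x(8, 5) = (-40 + 3*sqrt(2))*8**2 = (-40 + 3*sqrt(2))*64 = -2560 + 192*sqrt(2)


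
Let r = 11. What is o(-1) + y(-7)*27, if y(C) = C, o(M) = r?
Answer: -178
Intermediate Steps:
o(M) = 11
o(-1) + y(-7)*27 = 11 - 7*27 = 11 - 189 = -178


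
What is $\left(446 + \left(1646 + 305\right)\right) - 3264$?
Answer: $-867$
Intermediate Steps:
$\left(446 + \left(1646 + 305\right)\right) - 3264 = \left(446 + 1951\right) - 3264 = 2397 - 3264 = -867$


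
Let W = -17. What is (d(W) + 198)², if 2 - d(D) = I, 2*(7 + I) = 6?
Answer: 41616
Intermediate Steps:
I = -4 (I = -7 + (½)*6 = -7 + 3 = -4)
d(D) = 6 (d(D) = 2 - 1*(-4) = 2 + 4 = 6)
(d(W) + 198)² = (6 + 198)² = 204² = 41616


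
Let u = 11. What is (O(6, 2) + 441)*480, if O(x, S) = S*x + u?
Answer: 222720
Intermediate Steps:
O(x, S) = 11 + S*x (O(x, S) = S*x + 11 = 11 + S*x)
(O(6, 2) + 441)*480 = ((11 + 2*6) + 441)*480 = ((11 + 12) + 441)*480 = (23 + 441)*480 = 464*480 = 222720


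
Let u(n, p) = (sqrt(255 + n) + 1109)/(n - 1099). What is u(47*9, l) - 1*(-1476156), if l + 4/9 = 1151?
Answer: 997880347/676 - sqrt(678)/676 ≈ 1.4762e+6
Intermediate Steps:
l = 10355/9 (l = -4/9 + 1151 = 10355/9 ≈ 1150.6)
u(n, p) = (1109 + sqrt(255 + n))/(-1099 + n)
u(47*9, l) - 1*(-1476156) = (1109 + sqrt(255 + 47*9))/(-1099 + 47*9) - 1*(-1476156) = (1109 + sqrt(255 + 423))/(-1099 + 423) + 1476156 = (1109 + sqrt(678))/(-676) + 1476156 = -(1109 + sqrt(678))/676 + 1476156 = (-1109/676 - sqrt(678)/676) + 1476156 = 997880347/676 - sqrt(678)/676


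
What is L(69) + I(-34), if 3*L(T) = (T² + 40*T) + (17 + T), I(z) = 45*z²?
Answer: 163667/3 ≈ 54556.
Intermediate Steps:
L(T) = 17/3 + T²/3 + 41*T/3 (L(T) = ((T² + 40*T) + (17 + T))/3 = (17 + T² + 41*T)/3 = 17/3 + T²/3 + 41*T/3)
L(69) + I(-34) = (17/3 + (⅓)*69² + (41/3)*69) + 45*(-34)² = (17/3 + (⅓)*4761 + 943) + 45*1156 = (17/3 + 1587 + 943) + 52020 = 7607/3 + 52020 = 163667/3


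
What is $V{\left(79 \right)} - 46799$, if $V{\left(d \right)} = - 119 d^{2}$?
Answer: $-789478$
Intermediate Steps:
$V{\left(79 \right)} - 46799 = - 119 \cdot 79^{2} - 46799 = \left(-119\right) 6241 - 46799 = -742679 - 46799 = -789478$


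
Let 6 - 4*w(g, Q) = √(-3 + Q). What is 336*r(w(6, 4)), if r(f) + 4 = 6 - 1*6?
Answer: -1344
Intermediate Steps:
w(g, Q) = 3/2 - √(-3 + Q)/4
r(f) = -4 (r(f) = -4 + (6 - 1*6) = -4 + (6 - 6) = -4 + 0 = -4)
336*r(w(6, 4)) = 336*(-4) = -1344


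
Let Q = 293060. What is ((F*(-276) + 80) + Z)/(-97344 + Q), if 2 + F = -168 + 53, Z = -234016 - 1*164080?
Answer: -91431/48929 ≈ -1.8686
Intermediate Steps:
Z = -398096 (Z = -234016 - 164080 = -398096)
F = -117 (F = -2 + (-168 + 53) = -2 - 115 = -117)
((F*(-276) + 80) + Z)/(-97344 + Q) = ((-117*(-276) + 80) - 398096)/(-97344 + 293060) = ((32292 + 80) - 398096)/195716 = (32372 - 398096)*(1/195716) = -365724*1/195716 = -91431/48929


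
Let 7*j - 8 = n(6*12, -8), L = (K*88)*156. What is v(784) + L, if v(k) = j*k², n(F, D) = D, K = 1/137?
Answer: 13728/137 ≈ 100.20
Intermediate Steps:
K = 1/137 ≈ 0.0072993
L = 13728/137 (L = ((1/137)*88)*156 = (88/137)*156 = 13728/137 ≈ 100.20)
j = 0 (j = 8/7 + (⅐)*(-8) = 8/7 - 8/7 = 0)
v(k) = 0 (v(k) = 0*k² = 0)
v(784) + L = 0 + 13728/137 = 13728/137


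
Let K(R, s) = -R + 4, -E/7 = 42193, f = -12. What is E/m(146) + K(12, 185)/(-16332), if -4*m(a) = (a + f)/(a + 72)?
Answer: 525780306122/273561 ≈ 1.9220e+6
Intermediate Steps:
E = -295351 (E = -7*42193 = -295351)
K(R, s) = 4 - R
m(a) = -(-12 + a)/(4*(72 + a)) (m(a) = -(a - 12)/(4*(a + 72)) = -(-12 + a)/(4*(72 + a)))
E/m(146) + K(12, 185)/(-16332) = -295351*4*(72 + 146)/(12 - 1*146) + (4 - 1*12)/(-16332) = -295351*872/(12 - 146) + (4 - 12)*(-1/16332) = -295351/((¼)*(1/218)*(-134)) - 8*(-1/16332) = -295351/(-67/436) + 2/4083 = -295351*(-436/67) + 2/4083 = 128773036/67 + 2/4083 = 525780306122/273561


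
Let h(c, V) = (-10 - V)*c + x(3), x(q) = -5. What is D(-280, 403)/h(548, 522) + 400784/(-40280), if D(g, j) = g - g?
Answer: -50098/5035 ≈ -9.9500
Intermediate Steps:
D(g, j) = 0
h(c, V) = -5 + c*(-10 - V) (h(c, V) = (-10 - V)*c - 5 = c*(-10 - V) - 5 = -5 + c*(-10 - V))
D(-280, 403)/h(548, 522) + 400784/(-40280) = 0/(-5 - 10*548 - 1*522*548) + 400784/(-40280) = 0/(-5 - 5480 - 286056) + 400784*(-1/40280) = 0/(-291541) - 50098/5035 = 0*(-1/291541) - 50098/5035 = 0 - 50098/5035 = -50098/5035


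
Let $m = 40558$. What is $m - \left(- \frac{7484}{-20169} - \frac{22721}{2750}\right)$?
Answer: $\frac{2249977009349}{55464750} \approx 40566.0$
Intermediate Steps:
$m - \left(- \frac{7484}{-20169} - \frac{22721}{2750}\right) = 40558 - \left(- \frac{7484}{-20169} - \frac{22721}{2750}\right) = 40558 - \left(\left(-7484\right) \left(- \frac{1}{20169}\right) - \frac{22721}{2750}\right) = 40558 - \left(\frac{7484}{20169} - \frac{22721}{2750}\right) = 40558 - - \frac{437678849}{55464750} = 40558 + \frac{437678849}{55464750} = \frac{2249977009349}{55464750}$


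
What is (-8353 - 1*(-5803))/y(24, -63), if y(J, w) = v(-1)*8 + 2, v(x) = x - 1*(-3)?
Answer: -425/3 ≈ -141.67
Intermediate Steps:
v(x) = 3 + x (v(x) = x + 3 = 3 + x)
y(J, w) = 18 (y(J, w) = (3 - 1)*8 + 2 = 2*8 + 2 = 16 + 2 = 18)
(-8353 - 1*(-5803))/y(24, -63) = (-8353 - 1*(-5803))/18 = (-8353 + 5803)*(1/18) = -2550*1/18 = -425/3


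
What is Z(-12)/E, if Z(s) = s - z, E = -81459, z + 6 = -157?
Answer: -151/81459 ≈ -0.0018537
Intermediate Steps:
z = -163 (z = -6 - 157 = -163)
Z(s) = 163 + s (Z(s) = s - 1*(-163) = s + 163 = 163 + s)
Z(-12)/E = (163 - 12)/(-81459) = 151*(-1/81459) = -151/81459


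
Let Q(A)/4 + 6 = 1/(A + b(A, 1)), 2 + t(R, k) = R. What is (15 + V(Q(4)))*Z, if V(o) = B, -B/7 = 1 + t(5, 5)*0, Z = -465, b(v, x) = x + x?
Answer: -3720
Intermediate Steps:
t(R, k) = -2 + R
b(v, x) = 2*x
Q(A) = -24 + 4/(2 + A) (Q(A) = -24 + 4/(A + 2*1) = -24 + 4/(A + 2) = -24 + 4/(2 + A))
B = -7 (B = -7*(1 + (-2 + 5)*0) = -7*(1 + 3*0) = -7*(1 + 0) = -7*1 = -7)
V(o) = -7
(15 + V(Q(4)))*Z = (15 - 7)*(-465) = 8*(-465) = -3720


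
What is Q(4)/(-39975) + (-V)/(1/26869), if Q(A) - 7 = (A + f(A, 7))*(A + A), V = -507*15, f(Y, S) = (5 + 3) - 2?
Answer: 2722813777096/13325 ≈ 2.0434e+8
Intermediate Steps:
f(Y, S) = 6 (f(Y, S) = 8 - 2 = 6)
V = -7605
Q(A) = 7 + 2*A*(6 + A) (Q(A) = 7 + (A + 6)*(A + A) = 7 + (6 + A)*(2*A) = 7 + 2*A*(6 + A))
Q(4)/(-39975) + (-V)/(1/26869) = (7 + 2*4² + 12*4)/(-39975) + (-1*(-7605))/(1/26869) = (7 + 2*16 + 48)*(-1/39975) + 7605/(1/26869) = (7 + 32 + 48)*(-1/39975) + 7605*26869 = 87*(-1/39975) + 204338745 = -29/13325 + 204338745 = 2722813777096/13325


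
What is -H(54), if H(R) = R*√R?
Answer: -162*√6 ≈ -396.82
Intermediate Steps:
H(R) = R^(3/2)
-H(54) = -54^(3/2) = -162*√6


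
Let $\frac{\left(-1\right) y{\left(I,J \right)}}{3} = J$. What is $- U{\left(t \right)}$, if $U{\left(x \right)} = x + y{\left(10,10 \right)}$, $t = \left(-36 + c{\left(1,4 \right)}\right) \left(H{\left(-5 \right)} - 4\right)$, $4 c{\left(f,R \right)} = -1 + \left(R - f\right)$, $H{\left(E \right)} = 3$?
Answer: $- \frac{11}{2} \approx -5.5$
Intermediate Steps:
$c{\left(f,R \right)} = - \frac{1}{4} - \frac{f}{4} + \frac{R}{4}$ ($c{\left(f,R \right)} = \frac{-1 + \left(R - f\right)}{4} = \frac{-1 + R - f}{4} = - \frac{1}{4} - \frac{f}{4} + \frac{R}{4}$)
$y{\left(I,J \right)} = - 3 J$
$t = \frac{71}{2}$ ($t = \left(-36 - - \frac{1}{2}\right) \left(3 - 4\right) = \left(-36 - - \frac{1}{2}\right) \left(-1\right) = \left(-36 + \frac{1}{2}\right) \left(-1\right) = \left(- \frac{71}{2}\right) \left(-1\right) = \frac{71}{2} \approx 35.5$)
$U{\left(x \right)} = -30 + x$ ($U{\left(x \right)} = x - 30 = -30 + x$)
$- U{\left(t \right)} = - (-30 + \frac{71}{2}) = \left(-1\right) \frac{11}{2} = - \frac{11}{2}$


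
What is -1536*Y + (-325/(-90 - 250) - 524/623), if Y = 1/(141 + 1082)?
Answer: -59123655/51811172 ≈ -1.1411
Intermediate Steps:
Y = 1/1223 ≈ 0.00081766
-1536*Y + (-325/(-90 - 250) - 524/623) = -1536*1/1223 + (-325/(-90 - 250) - 524/623) = -1536/1223 + (-325/(-340) - 524*1/623) = -1536/1223 + (-325*(-1/340) - 524/623) = -1536/1223 + (65/68 - 524/623) = -1536/1223 + 4863/42364 = -59123655/51811172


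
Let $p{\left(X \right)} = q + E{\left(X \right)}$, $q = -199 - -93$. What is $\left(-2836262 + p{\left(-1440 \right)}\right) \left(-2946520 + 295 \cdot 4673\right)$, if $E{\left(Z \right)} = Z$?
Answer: $4449640376880$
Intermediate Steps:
$q = -106$ ($q = -199 + 93 = -106$)
$p{\left(X \right)} = -106 + X$
$\left(-2836262 + p{\left(-1440 \right)}\right) \left(-2946520 + 295 \cdot 4673\right) = \left(-2836262 - 1546\right) \left(-2946520 + 295 \cdot 4673\right) = \left(-2836262 - 1546\right) \left(-2946520 + 1378535\right) = \left(-2837808\right) \left(-1567985\right) = 4449640376880$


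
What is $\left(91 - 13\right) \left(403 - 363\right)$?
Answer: $3120$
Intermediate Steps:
$\left(91 - 13\right) \left(403 - 363\right) = 78 \left(403 - 363\right) = 78 \cdot 40 = 3120$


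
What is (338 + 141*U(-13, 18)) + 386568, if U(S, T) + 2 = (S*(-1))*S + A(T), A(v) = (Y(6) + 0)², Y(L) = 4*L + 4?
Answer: 473339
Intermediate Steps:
Y(L) = 4 + 4*L
A(v) = 784 (A(v) = ((4 + 4*6) + 0)² = ((4 + 24) + 0)² = (28 + 0)² = 28² = 784)
U(S, T) = 782 - S² (U(S, T) = -2 + ((S*(-1))*S + 784) = -2 + ((-S)*S + 784) = -2 + (-S² + 784) = -2 + (784 - S²) = 782 - S²)
(338 + 141*U(-13, 18)) + 386568 = (338 + 141*(782 - 1*(-13)²)) + 386568 = (338 + 141*(782 - 1*169)) + 386568 = (338 + 141*(782 - 169)) + 386568 = (338 + 141*613) + 386568 = (338 + 86433) + 386568 = 86771 + 386568 = 473339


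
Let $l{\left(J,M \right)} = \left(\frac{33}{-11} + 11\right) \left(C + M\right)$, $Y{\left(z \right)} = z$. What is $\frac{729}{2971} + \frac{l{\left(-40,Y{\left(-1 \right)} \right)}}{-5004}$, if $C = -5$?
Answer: $\frac{315877}{1238907} \approx 0.25496$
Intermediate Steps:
$l{\left(J,M \right)} = -40 + 8 M$ ($l{\left(J,M \right)} = \left(\frac{33}{-11} + 11\right) \left(-5 + M\right) = \left(33 \left(- \frac{1}{11}\right) + 11\right) \left(-5 + M\right) = \left(-3 + 11\right) \left(-5 + M\right) = 8 \left(-5 + M\right) = -40 + 8 M$)
$\frac{729}{2971} + \frac{l{\left(-40,Y{\left(-1 \right)} \right)}}{-5004} = \frac{729}{2971} + \frac{-40 + 8 \left(-1\right)}{-5004} = 729 \cdot \frac{1}{2971} + \left(-40 - 8\right) \left(- \frac{1}{5004}\right) = \frac{729}{2971} - - \frac{4}{417} = \frac{729}{2971} + \frac{4}{417} = \frac{315877}{1238907}$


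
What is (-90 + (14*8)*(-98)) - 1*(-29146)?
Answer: 18080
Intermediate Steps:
(-90 + (14*8)*(-98)) - 1*(-29146) = (-90 + 112*(-98)) + 29146 = (-90 - 10976) + 29146 = -11066 + 29146 = 18080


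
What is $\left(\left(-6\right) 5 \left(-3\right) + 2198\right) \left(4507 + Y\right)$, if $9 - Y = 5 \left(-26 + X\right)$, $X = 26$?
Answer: $10332608$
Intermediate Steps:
$Y = 9$ ($Y = 9 - 5 \left(-26 + 26\right) = 9 - 5 \cdot 0 = 9 - 0 = 9 + 0 = 9$)
$\left(\left(-6\right) 5 \left(-3\right) + 2198\right) \left(4507 + Y\right) = \left(\left(-6\right) 5 \left(-3\right) + 2198\right) \left(4507 + 9\right) = \left(\left(-30\right) \left(-3\right) + 2198\right) 4516 = \left(90 + 2198\right) 4516 = 2288 \cdot 4516 = 10332608$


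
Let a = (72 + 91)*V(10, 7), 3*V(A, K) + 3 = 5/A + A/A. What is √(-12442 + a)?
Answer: 33*I*√46/2 ≈ 111.91*I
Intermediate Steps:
V(A, K) = -⅔ + 5/(3*A) (V(A, K) = -1 + (5/A + A/A)/3 = -1 + (5/A + 1)/3 = -1 + (1 + 5/A)/3 = -1 + (⅓ + 5/(3*A)) = -⅔ + 5/(3*A))
a = -163/2 (a = (72 + 91)*((⅓)*(5 - 2*10)/10) = 163*((⅓)*(⅒)*(5 - 20)) = 163*((⅓)*(⅒)*(-15)) = 163*(-½) = -163/2 ≈ -81.500)
√(-12442 + a) = √(-12442 - 163/2) = √(-25047/2) = 33*I*√46/2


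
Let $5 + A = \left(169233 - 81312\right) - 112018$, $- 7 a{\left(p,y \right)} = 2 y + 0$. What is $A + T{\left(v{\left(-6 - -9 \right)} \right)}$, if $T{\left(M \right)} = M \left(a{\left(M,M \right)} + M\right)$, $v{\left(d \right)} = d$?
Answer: $- \frac{168669}{7} \approx -24096.0$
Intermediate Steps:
$a{\left(p,y \right)} = - \frac{2 y}{7}$ ($a{\left(p,y \right)} = - \frac{2 y + 0}{7} = - \frac{2 y}{7}$)
$T{\left(M \right)} = \frac{5 M^{2}}{7}$ ($T{\left(M \right)} = M \left(- \frac{2 M}{7} + M\right) = M \frac{5 M}{7} = \frac{5 M^{2}}{7}$)
$A = -24102$ ($A = -5 + \left(\left(169233 - 81312\right) - 112018\right) = -5 + \left(87921 - 112018\right) = -5 - 24097 = -24102$)
$A + T{\left(v{\left(-6 - -9 \right)} \right)} = -24102 + \frac{5 \left(-6 - -9\right)^{2}}{7} = -24102 + \frac{5 \left(-6 + 9\right)^{2}}{7} = -24102 + \frac{5 \cdot 3^{2}}{7} = -24102 + \frac{5}{7} \cdot 9 = -24102 + \frac{45}{7} = - \frac{168669}{7}$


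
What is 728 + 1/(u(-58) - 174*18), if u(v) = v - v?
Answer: 2280095/3132 ≈ 728.00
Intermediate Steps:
u(v) = 0
728 + 1/(u(-58) - 174*18) = 728 + 1/(0 - 174*18) = 728 + 1/(0 - 3132) = 728 + 1/(-3132) = 728 - 1/3132 = 2280095/3132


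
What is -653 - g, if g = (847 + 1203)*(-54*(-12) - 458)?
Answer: -390153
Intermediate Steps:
g = 389500 (g = 2050*(648 - 458) = 2050*190 = 389500)
-653 - g = -653 - 1*389500 = -653 - 389500 = -390153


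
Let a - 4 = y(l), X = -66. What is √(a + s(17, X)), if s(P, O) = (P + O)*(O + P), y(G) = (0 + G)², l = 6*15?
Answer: √10505 ≈ 102.49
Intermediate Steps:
l = 90
y(G) = G²
s(P, O) = (O + P)² (s(P, O) = (O + P)*(O + P) = (O + P)²)
a = 8104 (a = 4 + 90² = 4 + 8100 = 8104)
√(a + s(17, X)) = √(8104 + (-66 + 17)²) = √(8104 + (-49)²) = √(8104 + 2401) = √10505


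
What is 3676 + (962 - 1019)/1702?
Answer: 6256495/1702 ≈ 3676.0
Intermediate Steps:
3676 + (962 - 1019)/1702 = 3676 - 57*1/1702 = 3676 - 57/1702 = 6256495/1702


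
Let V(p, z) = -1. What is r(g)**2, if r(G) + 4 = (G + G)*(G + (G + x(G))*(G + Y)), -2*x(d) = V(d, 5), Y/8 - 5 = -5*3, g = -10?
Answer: 285745216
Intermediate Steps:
Y = -80 (Y = 40 + 8*(-5*3) = 40 + 8*(-15) = 40 - 120 = -80)
x(d) = 1/2 (x(d) = -1/2*(-1) = 1/2)
r(G) = -4 + 2*G*(G + (1/2 + G)*(-80 + G)) (r(G) = -4 + (G + G)*(G + (G + 1/2)*(G - 80)) = -4 + (2*G)*(G + (1/2 + G)*(-80 + G)) = -4 + 2*G*(G + (1/2 + G)*(-80 + G)))
r(g)**2 = (-4 - 157*(-10)**2 - 80*(-10) + 2*(-10)**3)**2 = (-4 - 157*100 + 800 + 2*(-1000))**2 = (-4 - 15700 + 800 - 2000)**2 = (-16904)**2 = 285745216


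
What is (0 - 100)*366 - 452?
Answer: -37052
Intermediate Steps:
(0 - 100)*366 - 452 = -100*366 - 452 = -36600 - 452 = -37052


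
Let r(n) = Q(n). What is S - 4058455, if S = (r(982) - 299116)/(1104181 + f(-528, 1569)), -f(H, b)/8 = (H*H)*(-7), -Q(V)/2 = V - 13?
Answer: -67841479049729/16716085 ≈ -4.0585e+6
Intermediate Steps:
Q(V) = 26 - 2*V (Q(V) = -2*(V - 13) = -2*(-13 + V) = 26 - 2*V)
r(n) = 26 - 2*n
f(H, b) = 56*H² (f(H, b) = -8*H*H*(-7) = -8*H²*(-7) = -(-56)*H² = 56*H²)
S = -301054/16716085 (S = ((26 - 2*982) - 299116)/(1104181 + 56*(-528)²) = ((26 - 1964) - 299116)/(1104181 + 56*278784) = (-1938 - 299116)/(1104181 + 15611904) = -301054/16716085 ≈ -0.018010)
S - 4058455 = -301054/16716085 - 4058455 = -67841479049729/16716085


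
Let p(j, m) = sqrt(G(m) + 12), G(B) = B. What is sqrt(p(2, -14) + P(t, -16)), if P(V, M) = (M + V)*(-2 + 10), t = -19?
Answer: sqrt(-280 + I*sqrt(2)) ≈ 0.04226 + 16.733*I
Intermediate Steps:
P(V, M) = 8*M + 8*V (P(V, M) = (M + V)*8 = 8*M + 8*V)
p(j, m) = sqrt(12 + m) (p(j, m) = sqrt(m + 12) = sqrt(12 + m))
sqrt(p(2, -14) + P(t, -16)) = sqrt(sqrt(12 - 14) + (8*(-16) + 8*(-19))) = sqrt(sqrt(-2) + (-128 - 152)) = sqrt(I*sqrt(2) - 280) = sqrt(-280 + I*sqrt(2))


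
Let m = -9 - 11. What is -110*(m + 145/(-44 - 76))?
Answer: 27995/12 ≈ 2332.9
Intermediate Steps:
m = -20
-110*(m + 145/(-44 - 76)) = -110*(-20 + 145/(-44 - 76)) = -110*(-20 + 145/(-120)) = -110*(-20 + 145*(-1/120)) = -110*(-20 - 29/24) = -110*(-509/24) = 27995/12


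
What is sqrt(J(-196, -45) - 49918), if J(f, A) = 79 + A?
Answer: 2*I*sqrt(12471) ≈ 223.35*I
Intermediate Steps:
sqrt(J(-196, -45) - 49918) = sqrt((79 - 45) - 49918) = sqrt(34 - 49918) = sqrt(-49884) = 2*I*sqrt(12471)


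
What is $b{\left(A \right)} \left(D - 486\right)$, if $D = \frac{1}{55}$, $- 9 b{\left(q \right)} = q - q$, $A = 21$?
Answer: $0$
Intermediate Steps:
$b{\left(q \right)} = 0$ ($b{\left(q \right)} = - \frac{q - q}{9} = \left(- \frac{1}{9}\right) 0 = 0$)
$D = \frac{1}{55} \approx 0.018182$
$b{\left(A \right)} \left(D - 486\right) = 0 \left(\frac{1}{55} - 486\right) = 0 \left(- \frac{26729}{55}\right) = 0$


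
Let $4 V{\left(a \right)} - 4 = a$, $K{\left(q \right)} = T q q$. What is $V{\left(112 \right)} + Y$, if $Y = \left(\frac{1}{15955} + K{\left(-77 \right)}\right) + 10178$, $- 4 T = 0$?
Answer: $\frac{162852686}{15955} \approx 10207.0$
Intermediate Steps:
$T = 0$ ($T = \left(- \frac{1}{4}\right) 0 = 0$)
$K{\left(q \right)} = 0$ ($K{\left(q \right)} = 0 q q = 0 q = 0$)
$V{\left(a \right)} = 1 + \frac{a}{4}$
$Y = \frac{162389991}{15955}$ ($Y = \left(\frac{1}{15955} + 0\right) + 10178 = \frac{1}{15955} + 10178 = \frac{162389991}{15955} \approx 10178.0$)
$V{\left(112 \right)} + Y = \left(1 + \frac{1}{4} \cdot 112\right) + \frac{162389991}{15955} = \left(1 + 28\right) + \frac{162389991}{15955} = 29 + \frac{162389991}{15955} = \frac{162852686}{15955}$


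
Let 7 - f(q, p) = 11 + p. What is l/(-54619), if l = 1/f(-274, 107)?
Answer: 1/6062709 ≈ 1.6494e-7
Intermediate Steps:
f(q, p) = -4 - p (f(q, p) = 7 - (11 + p) = 7 + (-11 - p) = -4 - p)
l = -1/111 (l = 1/(-4 - 1*107) = 1/(-4 - 107) = 1/(-111) = -1/111 ≈ -0.0090090)
l/(-54619) = -1/111/(-54619) = -1/111*(-1/54619) = 1/6062709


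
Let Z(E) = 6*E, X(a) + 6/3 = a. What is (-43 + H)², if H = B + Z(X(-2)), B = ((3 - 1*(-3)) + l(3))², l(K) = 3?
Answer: 196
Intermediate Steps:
X(a) = -2 + a
B = 81 (B = ((3 - 1*(-3)) + 3)² = ((3 + 3) + 3)² = (6 + 3)² = 9² = 81)
H = 57 (H = 81 + 6*(-2 - 2) = 81 + 6*(-4) = 81 - 24 = 57)
(-43 + H)² = (-43 + 57)² = 14² = 196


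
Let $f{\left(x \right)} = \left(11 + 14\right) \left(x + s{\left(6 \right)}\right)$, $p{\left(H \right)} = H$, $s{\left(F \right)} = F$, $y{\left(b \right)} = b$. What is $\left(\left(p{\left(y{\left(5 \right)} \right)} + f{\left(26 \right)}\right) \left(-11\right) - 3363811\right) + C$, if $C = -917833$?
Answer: $-4290499$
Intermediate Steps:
$f{\left(x \right)} = 150 + 25 x$ ($f{\left(x \right)} = \left(11 + 14\right) \left(x + 6\right) = 25 \left(6 + x\right) = 150 + 25 x$)
$\left(\left(p{\left(y{\left(5 \right)} \right)} + f{\left(26 \right)}\right) \left(-11\right) - 3363811\right) + C = \left(\left(5 + \left(150 + 25 \cdot 26\right)\right) \left(-11\right) - 3363811\right) - 917833 = \left(\left(5 + \left(150 + 650\right)\right) \left(-11\right) - 3363811\right) - 917833 = \left(\left(5 + 800\right) \left(-11\right) - 3363811\right) - 917833 = \left(805 \left(-11\right) - 3363811\right) - 917833 = \left(-8855 - 3363811\right) - 917833 = -3372666 - 917833 = -4290499$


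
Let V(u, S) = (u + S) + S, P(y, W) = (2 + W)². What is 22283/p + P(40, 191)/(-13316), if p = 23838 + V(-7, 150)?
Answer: -602135191/321328396 ≈ -1.8739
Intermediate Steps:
V(u, S) = u + 2*S (V(u, S) = (S + u) + S = u + 2*S)
p = 24131 (p = 23838 + (-7 + 2*150) = 23838 + (-7 + 300) = 23838 + 293 = 24131)
22283/p + P(40, 191)/(-13316) = 22283/24131 + (2 + 191)²/(-13316) = 22283*(1/24131) + 193²*(-1/13316) = 22283/24131 + 37249*(-1/13316) = 22283/24131 - 37249/13316 = -602135191/321328396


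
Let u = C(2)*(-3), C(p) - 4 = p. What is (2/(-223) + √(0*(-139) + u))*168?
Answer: -336/223 + 504*I*√2 ≈ -1.5067 + 712.76*I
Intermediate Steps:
C(p) = 4 + p
u = -18 (u = (4 + 2)*(-3) = 6*(-3) = -18)
(2/(-223) + √(0*(-139) + u))*168 = (2/(-223) + √(0*(-139) - 18))*168 = (2*(-1/223) + √(0 - 18))*168 = (-2/223 + √(-18))*168 = (-2/223 + 3*I*√2)*168 = -336/223 + 504*I*√2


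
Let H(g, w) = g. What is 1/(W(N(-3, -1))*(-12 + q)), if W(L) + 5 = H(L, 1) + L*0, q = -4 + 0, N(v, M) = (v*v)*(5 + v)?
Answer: -1/208 ≈ -0.0048077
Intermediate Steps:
N(v, M) = v²*(5 + v)
q = -4
W(L) = -5 + L (W(L) = -5 + (L + L*0) = -5 + (L + 0) = -5 + L)
1/(W(N(-3, -1))*(-12 + q)) = 1/((-5 + (-3)²*(5 - 3))*(-12 - 4)) = 1/((-5 + 9*2)*(-16)) = 1/((-5 + 18)*(-16)) = 1/(13*(-16)) = 1/(-208) = -1/208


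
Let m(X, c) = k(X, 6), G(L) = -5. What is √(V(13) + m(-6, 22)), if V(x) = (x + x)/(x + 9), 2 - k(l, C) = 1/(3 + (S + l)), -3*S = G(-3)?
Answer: √1903/22 ≈ 1.9829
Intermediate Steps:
S = 5/3 (S = -⅓*(-5) = 5/3 ≈ 1.6667)
k(l, C) = 2 - 1/(14/3 + l) (k(l, C) = 2 - 1/(3 + (5/3 + l)) = 2 - 1/(14/3 + l))
m(X, c) = (25 + 6*X)/(14 + 3*X)
V(x) = 2*x/(9 + x) (V(x) = (2*x)/(9 + x) = 2*x/(9 + x))
√(V(13) + m(-6, 22)) = √(2*13/(9 + 13) + (25 + 6*(-6))/(14 + 3*(-6))) = √(2*13/22 + (25 - 36)/(14 - 18)) = √(2*13*(1/22) - 11/(-4)) = √(13/11 - ¼*(-11)) = √(13/11 + 11/4) = √(173/44) = √1903/22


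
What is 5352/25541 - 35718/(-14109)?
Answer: 329261602/120119323 ≈ 2.7411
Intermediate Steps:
5352/25541 - 35718/(-14109) = 5352*(1/25541) - 35718*(-1/14109) = 5352/25541 + 11906/4703 = 329261602/120119323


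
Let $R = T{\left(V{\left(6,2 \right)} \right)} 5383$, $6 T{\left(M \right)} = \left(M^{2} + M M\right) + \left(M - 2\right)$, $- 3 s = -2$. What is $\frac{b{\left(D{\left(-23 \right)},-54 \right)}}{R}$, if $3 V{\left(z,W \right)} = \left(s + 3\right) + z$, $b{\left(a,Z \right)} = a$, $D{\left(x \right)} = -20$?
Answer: $- \frac{9720}{9587123} \approx -0.0010139$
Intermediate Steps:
$s = \frac{2}{3}$ ($s = \left(- \frac{1}{3}\right) \left(-2\right) = \frac{2}{3} \approx 0.66667$)
$V{\left(z,W \right)} = \frac{11}{9} + \frac{z}{3}$ ($V{\left(z,W \right)} = \frac{\left(\frac{2}{3} + 3\right) + z}{3} = \frac{\frac{11}{3} + z}{3} = \frac{11}{9} + \frac{z}{3}$)
$T{\left(M \right)} = - \frac{1}{3} + \frac{M^{2}}{3} + \frac{M}{6}$ ($T{\left(M \right)} = \frac{\left(M^{2} + M M\right) + \left(M - 2\right)}{6} = \frac{\left(M^{2} + M^{2}\right) + \left(-2 + M\right)}{6} = \frac{2 M^{2} + \left(-2 + M\right)}{6} = \frac{-2 + M + 2 M^{2}}{6} = - \frac{1}{3} + \frac{M^{2}}{3} + \frac{M}{6}$)
$R = \frac{9587123}{486}$ ($R = \left(- \frac{1}{3} + \frac{\left(\frac{11}{9} + \frac{1}{3} \cdot 6\right)^{2}}{3} + \frac{\frac{11}{9} + \frac{1}{3} \cdot 6}{6}\right) 5383 = \left(- \frac{1}{3} + \frac{\left(\frac{11}{9} + 2\right)^{2}}{3} + \frac{\frac{11}{9} + 2}{6}\right) 5383 = \left(- \frac{1}{3} + \frac{\left(\frac{29}{9}\right)^{2}}{3} + \frac{1}{6} \cdot \frac{29}{9}\right) 5383 = \left(- \frac{1}{3} + \frac{1}{3} \cdot \frac{841}{81} + \frac{29}{54}\right) 5383 = \left(- \frac{1}{3} + \frac{841}{243} + \frac{29}{54}\right) 5383 = \frac{1781}{486} \cdot 5383 = \frac{9587123}{486} \approx 19727.0$)
$\frac{b{\left(D{\left(-23 \right)},-54 \right)}}{R} = - \frac{20}{\frac{9587123}{486}} = \left(-20\right) \frac{486}{9587123} = - \frac{9720}{9587123}$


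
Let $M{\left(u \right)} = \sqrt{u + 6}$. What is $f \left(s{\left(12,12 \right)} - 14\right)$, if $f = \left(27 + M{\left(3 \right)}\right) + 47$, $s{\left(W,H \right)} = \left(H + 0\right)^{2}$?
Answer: $10010$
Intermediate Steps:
$M{\left(u \right)} = \sqrt{6 + u}$
$s{\left(W,H \right)} = H^{2}$
$f = 77$ ($f = \left(27 + \sqrt{6 + 3}\right) + 47 = \left(27 + \sqrt{9}\right) + 47 = \left(27 + 3\right) + 47 = 30 + 47 = 77$)
$f \left(s{\left(12,12 \right)} - 14\right) = 77 \left(12^{2} - 14\right) = 77 \left(144 - 14\right) = 77 \cdot 130 = 10010$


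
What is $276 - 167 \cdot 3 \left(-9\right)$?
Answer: $4785$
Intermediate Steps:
$276 - 167 \cdot 3 \left(-9\right) = 276 - -4509 = 276 + 4509 = 4785$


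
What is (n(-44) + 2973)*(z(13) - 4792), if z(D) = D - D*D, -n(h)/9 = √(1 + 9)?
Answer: -14710404 + 44532*√10 ≈ -1.4570e+7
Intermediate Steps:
n(h) = -9*√10 (n(h) = -9*√(1 + 9) = -9*√10)
z(D) = D - D²
(n(-44) + 2973)*(z(13) - 4792) = (-9*√10 + 2973)*(13*(1 - 1*13) - 4792) = (2973 - 9*√10)*(13*(1 - 13) - 4792) = (2973 - 9*√10)*(13*(-12) - 4792) = (2973 - 9*√10)*(-156 - 4792) = (2973 - 9*√10)*(-4948) = -14710404 + 44532*√10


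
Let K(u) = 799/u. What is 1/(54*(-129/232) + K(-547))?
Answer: -63452/1997885 ≈ -0.031760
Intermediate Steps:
1/(54*(-129/232) + K(-547)) = 1/(54*(-129/232) + 799/(-547)) = 1/(54*(-129*1/232) + 799*(-1/547)) = 1/(54*(-129/232) - 799/547) = 1/(-3483/116 - 799/547) = 1/(-1997885/63452) = -63452/1997885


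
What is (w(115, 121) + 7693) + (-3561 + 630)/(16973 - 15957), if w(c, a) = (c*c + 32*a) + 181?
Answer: 25367605/1016 ≈ 24968.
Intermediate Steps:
w(c, a) = 181 + c**2 + 32*a (w(c, a) = (c**2 + 32*a) + 181 = 181 + c**2 + 32*a)
(w(115, 121) + 7693) + (-3561 + 630)/(16973 - 15957) = ((181 + 115**2 + 32*121) + 7693) + (-3561 + 630)/(16973 - 15957) = ((181 + 13225 + 3872) + 7693) - 2931/1016 = (17278 + 7693) - 2931*1/1016 = 24971 - 2931/1016 = 25367605/1016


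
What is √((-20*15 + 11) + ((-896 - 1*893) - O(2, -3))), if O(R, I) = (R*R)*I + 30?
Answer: 4*I*√131 ≈ 45.782*I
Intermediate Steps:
O(R, I) = 30 + I*R² (O(R, I) = R²*I + 30 = I*R² + 30 = 30 + I*R²)
√((-20*15 + 11) + ((-896 - 1*893) - O(2, -3))) = √((-20*15 + 11) + ((-896 - 1*893) - (30 - 3*2²))) = √((-300 + 11) + ((-896 - 893) - (30 - 3*4))) = √(-289 + (-1789 - (30 - 12))) = √(-289 + (-1789 - 1*18)) = √(-289 + (-1789 - 18)) = √(-289 - 1807) = √(-2096) = 4*I*√131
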